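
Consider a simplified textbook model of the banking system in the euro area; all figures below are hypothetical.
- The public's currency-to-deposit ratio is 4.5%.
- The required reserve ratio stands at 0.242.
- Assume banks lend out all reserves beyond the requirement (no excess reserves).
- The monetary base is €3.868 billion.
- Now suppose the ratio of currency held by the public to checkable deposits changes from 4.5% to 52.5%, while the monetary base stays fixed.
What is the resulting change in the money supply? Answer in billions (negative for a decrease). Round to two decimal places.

-6.39 billion

Initially m₁ = (1 + 0.045) / (0.242 + 0.045) ≈ 3.6411, so M₁ = 3.6411 × 3.868 ≈ 14.0838 billion.
After the change m₂ = (1 + 0.525) / (0.242 + 0.525) ≈ 1.9883, so M₂ = 1.9883 × 3.868 ≈ 7.6907 billion.
ΔM = M₂ − M₁ = 7.6907 − 14.0838 = -6.3931 billion.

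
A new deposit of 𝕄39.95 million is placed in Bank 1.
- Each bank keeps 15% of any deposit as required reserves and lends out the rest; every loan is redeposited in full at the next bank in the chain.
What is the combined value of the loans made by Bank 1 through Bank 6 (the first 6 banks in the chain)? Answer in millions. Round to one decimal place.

𝕄141.0 million

Bank i lends (1 − rr)^i of the original deposit: Bank 1 lends 39.95·0.8500 = 33.9575, Bank 2 lends 39.95·0.8500² ≈ 28.8639, and so on.
Summing a geometric series: total = 39.95·[0.8500·(1 − 0.8500^6) / (1 − 0.8500)] ≈ 141.0030 million.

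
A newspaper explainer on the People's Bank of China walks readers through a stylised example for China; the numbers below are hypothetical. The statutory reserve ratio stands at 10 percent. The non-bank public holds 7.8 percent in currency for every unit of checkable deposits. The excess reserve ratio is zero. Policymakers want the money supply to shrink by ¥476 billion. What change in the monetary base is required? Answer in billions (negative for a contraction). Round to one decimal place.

The money multiplier is m = (1 + c) / (rr + c) = (1 + 0.078) / (0.1 + 0.078) ≈ 6.05618.
ΔMB = ΔM / m = (−476) / 6.05618 ≈ -78.5974 billion.

-78.6 billion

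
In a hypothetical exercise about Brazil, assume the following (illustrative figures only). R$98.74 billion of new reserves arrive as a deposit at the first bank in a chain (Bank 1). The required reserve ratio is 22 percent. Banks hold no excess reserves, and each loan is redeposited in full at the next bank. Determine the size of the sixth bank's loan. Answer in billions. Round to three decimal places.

Each bank lends a fraction (1 − rr) = 0.7800 of the deposit it receives, so Bank 6 receives 98.74·0.7800^5 and lends 98.74·0.7800^6 ≈ 22.2362 billion.

R$22.236 billion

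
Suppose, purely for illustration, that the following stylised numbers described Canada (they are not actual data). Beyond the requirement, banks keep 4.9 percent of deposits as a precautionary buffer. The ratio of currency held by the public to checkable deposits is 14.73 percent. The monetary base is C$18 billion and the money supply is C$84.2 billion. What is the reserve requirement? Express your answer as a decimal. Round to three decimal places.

Using m = M/MB = 84.2/18 ≈ 4.677778. Since m = (1 + c)/(c + rr + e), the denominator satisfies c + rr + e = (1 + c)/m = (1 + 0.1473) / 4.677778 ≈ 0.245266.
With c = 0.1473 and e = 0.049, the reserve requirement is 0.245266 − 0.1473 − 0.049 = 0.048966.

0.049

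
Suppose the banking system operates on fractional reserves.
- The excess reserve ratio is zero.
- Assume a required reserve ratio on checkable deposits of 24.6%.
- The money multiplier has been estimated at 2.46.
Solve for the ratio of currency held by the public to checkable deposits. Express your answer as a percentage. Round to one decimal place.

27.0%

Using m = 2.46. From m = (1 + c)/(c + rr + e), rearranging gives 1 + c = m·(c + rr + e), so c·(1 − m) = m·(rr + e) − 1.
Hence c = [m·(rr + e) − 1]/(1 − m) = [2.46 × (0.246 + 0) − 1] / (1 − 2.46) ≈ 0.270438.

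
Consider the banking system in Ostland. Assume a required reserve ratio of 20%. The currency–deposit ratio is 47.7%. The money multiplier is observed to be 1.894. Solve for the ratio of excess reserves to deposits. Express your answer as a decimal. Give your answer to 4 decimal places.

Using m = 1.894. Since m = (1 + c)/(c + rr + e), the denominator satisfies c + rr + e = (1 + c)/m = (1 + 0.477) / 1.894 ≈ 0.779831.
With c = 0.477 and rr = 0.2, the ratio of excess reserves to deposits is 0.779831 − 0.477 − 0.2 = 0.102831.

0.1028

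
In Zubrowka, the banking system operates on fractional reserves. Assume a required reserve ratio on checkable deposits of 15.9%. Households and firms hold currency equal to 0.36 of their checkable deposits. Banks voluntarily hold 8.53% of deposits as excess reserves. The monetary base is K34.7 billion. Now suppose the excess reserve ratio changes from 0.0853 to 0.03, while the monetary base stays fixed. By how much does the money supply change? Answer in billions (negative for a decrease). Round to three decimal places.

Initially m₁ = (1 + 0.36) / (0.159 + 0.0853 + 0.36) ≈ 2.250538, so M₁ = 2.250538 × 34.7 ≈ 78.0937 billion.
After the change m₂ = (1 + 0.36) / (0.159 + 0.03 + 0.36) ≈ 2.477231, so M₂ = 2.477231 × 34.7 ≈ 85.9599 billion.
ΔM = M₂ − M₁ = 85.9599 − 78.0937 = 7.8662 billion.

K7.866 billion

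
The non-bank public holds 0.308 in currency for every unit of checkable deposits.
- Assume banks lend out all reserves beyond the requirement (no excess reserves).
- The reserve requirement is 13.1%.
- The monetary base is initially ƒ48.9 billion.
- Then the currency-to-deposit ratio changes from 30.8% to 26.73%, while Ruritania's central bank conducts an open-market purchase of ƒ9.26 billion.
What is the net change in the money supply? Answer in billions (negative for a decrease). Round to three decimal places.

Before: m₁ = (1 + 0.308) / (0.131 + 0.308) ≈ 2.979499, MB₁ = 48.9, so M₁ = 2.979499 × 48.9 ≈ 145.6975 billion.
After: m₂ = (1 + 0.2673) / (0.131 + 0.2673) ≈ 3.181773, MB₂ = 48.9 + 9.26 = 58.16, so M₂ = 3.181773 × 58.16 ≈ 185.0519 billion.
ΔM = M₂ − M₁ = 185.0519 − 145.6975 = 39.3544 billion.

ƒ39.354 billion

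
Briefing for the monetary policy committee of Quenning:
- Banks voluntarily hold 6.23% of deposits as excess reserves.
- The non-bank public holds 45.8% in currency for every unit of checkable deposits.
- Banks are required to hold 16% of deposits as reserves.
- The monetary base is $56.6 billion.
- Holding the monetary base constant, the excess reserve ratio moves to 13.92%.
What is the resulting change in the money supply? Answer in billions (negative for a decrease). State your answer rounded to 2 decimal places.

-12.32 billion

Initially m₁ = (1 + 0.458) / (0.16 + 0.0623 + 0.458) ≈ 2.14317, so M₁ = 2.14317 × 56.6 ≈ 121.3034 billion.
After the change m₂ = (1 + 0.458) / (0.16 + 0.1392 + 0.458) ≈ 1.92552, so M₂ = 1.92552 × 56.6 ≈ 108.9844 billion.
ΔM = M₂ − M₁ = 108.9844 − 121.3034 = -12.319 billion.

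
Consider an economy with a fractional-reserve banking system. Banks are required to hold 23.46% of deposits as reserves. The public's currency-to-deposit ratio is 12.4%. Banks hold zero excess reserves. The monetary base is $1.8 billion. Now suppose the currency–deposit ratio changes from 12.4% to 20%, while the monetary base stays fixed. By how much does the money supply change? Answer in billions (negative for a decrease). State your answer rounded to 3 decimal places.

Initially m₁ = (1 + 0.124) / (0.2346 + 0.124) ≈ 3.13441, so M₁ = 3.13441 × 1.8 ≈ 5.6419 billion.
After the change m₂ = (1 + 0.2) / (0.2346 + 0.2) ≈ 2.76116, so M₂ = 2.76116 × 1.8 ≈ 4.9701 billion.
ΔM = M₂ − M₁ = 4.9701 − 5.6419 = -0.6718 billion.

-0.672 billion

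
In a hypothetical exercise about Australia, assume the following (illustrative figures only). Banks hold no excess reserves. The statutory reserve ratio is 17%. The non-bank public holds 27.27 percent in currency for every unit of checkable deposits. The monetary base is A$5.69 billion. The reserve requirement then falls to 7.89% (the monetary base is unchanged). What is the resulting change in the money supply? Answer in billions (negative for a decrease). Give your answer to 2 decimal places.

A$4.24 billion

Initially m₁ = (1 + 0.2727) / (0.17 + 0.2727) ≈ 2.8749, so M₁ = 2.8749 × 5.69 ≈ 16.3582 billion.
After the change m₂ = (1 + 0.2727) / (0.0789 + 0.2727) ≈ 3.6197, so M₂ = 3.6197 × 5.69 ≈ 20.5961 billion.
ΔM = M₂ − M₁ = 20.5961 − 16.3582 = 4.2379 billion.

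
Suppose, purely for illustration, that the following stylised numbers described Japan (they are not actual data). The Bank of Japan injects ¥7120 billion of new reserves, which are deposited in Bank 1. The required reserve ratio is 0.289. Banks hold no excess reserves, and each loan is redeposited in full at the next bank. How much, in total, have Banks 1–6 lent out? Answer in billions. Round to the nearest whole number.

¥15254 billion

Bank i lends (1 − rr)^i of the original deposit: Bank 1 lends 7120·0.7110 = 5062.3200, Bank 2 lends 7120·0.7110² ≈ 3599.3095, and so on.
Summing a geometric series: total = 7120·[0.7110·(1 − 0.7110^6) / (1 − 0.7110)] ≈ 15253.7574 billion.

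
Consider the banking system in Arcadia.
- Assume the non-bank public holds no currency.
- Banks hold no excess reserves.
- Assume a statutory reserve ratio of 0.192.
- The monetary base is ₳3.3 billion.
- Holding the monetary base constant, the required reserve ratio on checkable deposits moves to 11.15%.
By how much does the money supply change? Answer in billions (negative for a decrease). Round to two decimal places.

Initially m₁ = 1 / (0.192) ≈ 5.2083, so M₁ = 5.2083 × 3.3 ≈ 17.1874 billion.
After the change m₂ = 1 / (0.1115) ≈ 8.9686, so M₂ = 8.9686 × 3.3 ≈ 29.5964 billion.
ΔM = M₂ − M₁ = 29.5964 − 17.1874 = 12.409 billion.

₳12.41 billion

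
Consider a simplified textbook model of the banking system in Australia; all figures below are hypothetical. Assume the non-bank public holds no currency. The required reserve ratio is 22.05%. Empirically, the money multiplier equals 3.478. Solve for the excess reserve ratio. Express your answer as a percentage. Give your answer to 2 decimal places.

6.70%

Using m = 3.478. Since m = (1 + c)/(c + rr + e), the denominator satisfies c + rr + e = (1 + c)/m = (1 + 0) / 3.478 ≈ 0.287522.
With c = 0 and rr = 0.2205, the excess reserve ratio is 0.287522 − 0 − 0.2205 = 0.067022.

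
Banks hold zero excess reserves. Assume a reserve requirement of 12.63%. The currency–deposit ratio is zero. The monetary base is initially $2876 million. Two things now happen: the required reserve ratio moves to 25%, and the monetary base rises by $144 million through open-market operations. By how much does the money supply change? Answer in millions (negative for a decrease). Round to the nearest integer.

-10691 million

Before: m₁ = 1 / (0.1263) ≈ 7.91766, MB₁ = 2876, so M₁ = 7.91766 × 2876 ≈ 22771.1902 million.
After: m₂ = 1 / (0.25) = 4, MB₂ = 2876 + 144 = 3020, so M₂ = 4 × 3020 = 12080 million.
ΔM = M₂ − M₁ = 12080 − 22771.1902 = -10691.1902 million.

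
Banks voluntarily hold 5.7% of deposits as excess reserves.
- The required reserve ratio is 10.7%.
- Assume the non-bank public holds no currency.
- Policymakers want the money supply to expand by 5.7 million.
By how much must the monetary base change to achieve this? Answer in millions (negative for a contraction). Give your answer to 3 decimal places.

The money multiplier is m = 1 / (rr + e) = 1 / (0.107 + 0.057) ≈ 6.09756.
ΔMB = ΔM / m = (+5.7) / 6.09756 ≈ 0.9348 million.

0.935 million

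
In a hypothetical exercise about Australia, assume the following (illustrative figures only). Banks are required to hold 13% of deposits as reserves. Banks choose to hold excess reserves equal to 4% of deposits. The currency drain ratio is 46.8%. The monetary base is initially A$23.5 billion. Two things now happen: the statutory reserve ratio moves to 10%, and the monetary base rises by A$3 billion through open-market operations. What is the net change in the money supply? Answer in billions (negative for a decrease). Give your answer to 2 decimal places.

A$9.91 billion

Before: m₁ = (1 + 0.468) / (0.13 + 0.04 + 0.468) ≈ 2.30094, MB₁ = 23.5, so M₁ = 2.30094 × 23.5 ≈ 54.0721 billion.
After: m₂ = (1 + 0.468) / (0.1 + 0.04 + 0.468) ≈ 2.41447, MB₂ = 23.5 + 3 = 26.5, so M₂ = 2.41447 × 26.5 ≈ 63.9835 billion.
ΔM = M₂ − M₁ = 63.9835 − 54.0721 = 9.9114 billion.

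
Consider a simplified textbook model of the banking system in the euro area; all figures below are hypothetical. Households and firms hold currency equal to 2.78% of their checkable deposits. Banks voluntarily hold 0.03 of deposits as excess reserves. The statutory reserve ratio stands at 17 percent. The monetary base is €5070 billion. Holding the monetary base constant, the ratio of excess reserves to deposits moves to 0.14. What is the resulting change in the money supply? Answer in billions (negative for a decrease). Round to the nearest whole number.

-7449 billion

Initially m₁ = (1 + 0.0278) / (0.17 + 0.03 + 0.0278) ≈ 4.51185, so M₁ = 4.51185 × 5070 = 22875.0795 billion.
After the change m₂ = (1 + 0.0278) / (0.17 + 0.14 + 0.0278) ≈ 3.04263, so M₂ = 3.04263 × 5070 = 15426.1341 billion.
ΔM = M₂ − M₁ = 15426.1341 − 22875.0795 = -7448.9454 billion.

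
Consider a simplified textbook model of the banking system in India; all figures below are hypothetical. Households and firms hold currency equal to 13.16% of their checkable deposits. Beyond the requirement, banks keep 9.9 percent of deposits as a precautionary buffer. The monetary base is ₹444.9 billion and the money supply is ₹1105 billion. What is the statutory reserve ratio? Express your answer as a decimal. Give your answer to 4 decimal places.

Using m = M/MB = 1105/444.9 ≈ 2.483704. Since m = (1 + c)/(c + rr + e), the denominator satisfies c + rr + e = (1 + c)/m = (1 + 0.1316) / 2.483704 ≈ 0.455610.
With c = 0.1316 and e = 0.099, the statutory reserve ratio is 0.455610 − 0.1316 − 0.099 = 0.22501.

0.2250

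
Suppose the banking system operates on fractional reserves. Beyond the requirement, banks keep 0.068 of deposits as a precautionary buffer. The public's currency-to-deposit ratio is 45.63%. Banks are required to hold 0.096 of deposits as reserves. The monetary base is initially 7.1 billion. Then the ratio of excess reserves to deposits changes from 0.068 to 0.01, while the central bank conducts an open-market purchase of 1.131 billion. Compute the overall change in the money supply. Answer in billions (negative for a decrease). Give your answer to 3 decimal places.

Before: m₁ = (1 + 0.4563) / (0.096 + 0.068 + 0.4563) ≈ 2.34773, MB₁ = 7.1, so M₁ = 2.34773 × 7.1 ≈ 16.6689 billion.
After: m₂ = (1 + 0.4563) / (0.096 + 0.01 + 0.4563) ≈ 2.58990, MB₂ = 7.1 + 1.131 = 8.231, so M₂ = 2.58990 × 8.231 ≈ 21.3175 billion.
ΔM = M₂ − M₁ = 21.3175 − 16.6689 = 4.6486 billion.

4.649 billion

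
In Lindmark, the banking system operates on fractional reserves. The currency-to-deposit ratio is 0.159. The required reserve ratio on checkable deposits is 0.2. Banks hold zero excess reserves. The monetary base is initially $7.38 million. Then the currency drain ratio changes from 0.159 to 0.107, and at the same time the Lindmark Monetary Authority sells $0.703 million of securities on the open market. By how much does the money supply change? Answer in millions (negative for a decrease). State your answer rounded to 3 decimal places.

$0.251 million

Before: m₁ = (1 + 0.159) / (0.2 + 0.159) ≈ 3.22841, MB₁ = 7.38, so M₁ = 3.22841 × 7.38 ≈ 23.8257 million.
After: m₂ = (1 + 0.107) / (0.2 + 0.107) ≈ 3.60586, MB₂ = 7.38 − 0.703 = 6.677, so M₂ = 3.60586 × 6.677 ≈ 24.0763 million.
ΔM = M₂ − M₁ = 24.0763 − 23.8257 = 0.2506 million.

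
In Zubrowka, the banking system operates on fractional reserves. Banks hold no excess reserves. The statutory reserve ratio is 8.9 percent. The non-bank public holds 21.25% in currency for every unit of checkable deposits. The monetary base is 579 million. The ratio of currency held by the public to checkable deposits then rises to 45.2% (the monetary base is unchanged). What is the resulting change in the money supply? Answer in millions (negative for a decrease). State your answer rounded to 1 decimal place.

Initially m₁ = (1 + 0.2125) / (0.089 + 0.2125) ≈ 4.02156, so M₁ = 4.02156 × 579 ≈ 2328.4832 million.
After the change m₂ = (1 + 0.452) / (0.089 + 0.452) ≈ 2.68392, so M₂ = 2.68392 × 579 ≈ 1553.9897 million.
ΔM = M₂ − M₁ = 1553.9897 − 2328.4832 = -774.4935 million.

-774.5 million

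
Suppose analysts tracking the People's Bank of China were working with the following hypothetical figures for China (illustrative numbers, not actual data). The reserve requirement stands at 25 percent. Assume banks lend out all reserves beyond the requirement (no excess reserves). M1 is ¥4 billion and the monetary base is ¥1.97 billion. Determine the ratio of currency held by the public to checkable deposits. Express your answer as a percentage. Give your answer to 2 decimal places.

Using m = M/MB = 4/1.97 ≈ 2.030457. From m = (1 + c)/(c + rr + e), rearranging gives 1 + c = m·(c + rr + e), so c·(1 − m) = m·(rr + e) − 1.
Hence c = [m·(rr + e) − 1]/(1 − m) = [2.030457 × (0.25 + 0) − 1] / (1 − 2.030457) ≈ 0.477832.

47.78%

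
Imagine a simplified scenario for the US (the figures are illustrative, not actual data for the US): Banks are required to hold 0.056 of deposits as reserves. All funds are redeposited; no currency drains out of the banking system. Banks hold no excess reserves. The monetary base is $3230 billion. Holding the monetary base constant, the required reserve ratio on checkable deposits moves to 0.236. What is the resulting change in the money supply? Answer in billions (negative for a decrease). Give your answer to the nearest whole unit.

-43992 billion

Initially m₁ = 1 / (0.056) ≈ 17.85714, so M₁ = 17.85714 × 3230 = 57678.5622 billion.
After the change m₂ = 1 / (0.236) ≈ 4.23729, so M₂ = 4.23729 × 3230 = 13686.4467 billion.
ΔM = M₂ − M₁ = 13686.4467 − 57678.5622 = -43992.1155 billion.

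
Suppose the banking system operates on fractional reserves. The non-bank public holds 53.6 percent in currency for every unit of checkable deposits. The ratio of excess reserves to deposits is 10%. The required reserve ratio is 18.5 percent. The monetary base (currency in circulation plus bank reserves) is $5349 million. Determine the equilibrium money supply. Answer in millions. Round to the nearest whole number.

$10007 million

The money multiplier is m = (1 + c) / (rr + e + c) = (1 + 0.536) / (0.185 + 0.1 + 0.536) ≈ 1.87089.
So M = m × MB = 1.87089 × 5349 ≈ 10007.3906 million.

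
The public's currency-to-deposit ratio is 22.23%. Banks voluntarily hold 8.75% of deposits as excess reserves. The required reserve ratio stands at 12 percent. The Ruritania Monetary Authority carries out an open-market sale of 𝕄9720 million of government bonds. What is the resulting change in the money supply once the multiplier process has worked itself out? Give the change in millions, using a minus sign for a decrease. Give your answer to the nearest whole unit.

-27643 million

The money multiplier is m = (1 + c) / (rr + e + c) = (1 + 0.2223) / (0.12 + 0.0875 + 0.2223) ≈ 2.84388.
The sale removes 9720 million of base, so ΔM = m × ΔMB = 2.84388 × (−9720) = -27642.5136 million.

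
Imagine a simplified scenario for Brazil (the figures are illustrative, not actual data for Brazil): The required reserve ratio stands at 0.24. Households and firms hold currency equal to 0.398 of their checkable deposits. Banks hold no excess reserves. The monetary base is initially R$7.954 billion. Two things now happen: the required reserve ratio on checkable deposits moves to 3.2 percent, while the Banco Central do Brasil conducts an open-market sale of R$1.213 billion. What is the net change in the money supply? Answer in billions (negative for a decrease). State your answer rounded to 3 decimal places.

Before: m₁ = (1 + 0.398) / (0.24 + 0.398) ≈ 2.19122, MB₁ = 7.954, so M₁ = 2.19122 × 7.954 ≈ 17.429 billion.
After: m₂ = (1 + 0.398) / (0.032 + 0.398) ≈ 3.25116, MB₂ = 7.954 − 1.213 = 6.741, so M₂ = 3.25116 × 6.741 ≈ 21.9161 billion.
ΔM = M₂ − M₁ = 21.9161 − 17.429 = 4.4871 billion.

R$4.487 billion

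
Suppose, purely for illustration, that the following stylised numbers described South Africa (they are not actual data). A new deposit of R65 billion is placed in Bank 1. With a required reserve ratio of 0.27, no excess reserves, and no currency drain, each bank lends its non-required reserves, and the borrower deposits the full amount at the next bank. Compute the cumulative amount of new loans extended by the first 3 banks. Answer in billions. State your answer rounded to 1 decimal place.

R107.4 billion

Bank i lends (1 − rr)^i of the original deposit: Bank 1 lends 65·0.7300 = 47.4500, Bank 2 lends 65·0.7300² = 34.6385, and so on.
Summing a geometric series: total = 65·[0.7300·(1 − 0.7300^3) / (1 − 0.7300)] ≈ 107.3746 billion.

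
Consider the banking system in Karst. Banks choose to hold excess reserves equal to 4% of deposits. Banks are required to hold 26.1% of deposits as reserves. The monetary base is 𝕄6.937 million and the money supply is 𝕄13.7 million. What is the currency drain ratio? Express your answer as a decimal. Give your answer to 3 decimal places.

0.416

Using m = M/MB = 13.7/6.937 ≈ 1.974917. From m = (1 + c)/(c + rr + e), rearranging gives 1 + c = m·(c + rr + e), so c·(1 − m) = m·(rr + e) − 1.
Hence c = [m·(rr + e) − 1]/(1 − m) = [1.974917 × (0.261 + 0.04) − 1] / (1 − 1.974917) ≈ 0.415984.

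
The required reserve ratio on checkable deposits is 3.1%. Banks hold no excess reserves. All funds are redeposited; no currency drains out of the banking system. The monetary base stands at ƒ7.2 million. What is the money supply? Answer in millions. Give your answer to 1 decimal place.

ƒ232.3 million

With no currency drain or excess reserves, the money multiplier is m = 1/rr = 1/0.031 ≈ 32.2581.
Money supply M = m × MB = 32.2581 × 7.2 ≈ 232.2583 million.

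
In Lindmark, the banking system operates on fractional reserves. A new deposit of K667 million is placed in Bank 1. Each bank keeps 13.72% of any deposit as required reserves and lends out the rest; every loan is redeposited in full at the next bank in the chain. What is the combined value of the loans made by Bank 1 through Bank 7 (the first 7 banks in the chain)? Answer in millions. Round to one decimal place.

K2701.5 million

Bank i lends (1 − rr)^i of the original deposit: Bank 1 lends 667·0.8628 = 575.4876, Bank 2 lends 667·0.8628² ≈ 496.5307, and so on.
Summing a geometric series: total = 667·[0.8628·(1 − 0.8628^7) / (1 − 0.8628)] ≈ 2701.5401 million.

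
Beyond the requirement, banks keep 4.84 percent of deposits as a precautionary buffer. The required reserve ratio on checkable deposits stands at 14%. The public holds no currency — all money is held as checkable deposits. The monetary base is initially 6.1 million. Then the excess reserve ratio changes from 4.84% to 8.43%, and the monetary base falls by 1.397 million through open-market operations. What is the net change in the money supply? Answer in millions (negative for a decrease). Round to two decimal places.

Before: m₁ = 1 / (0.14 + 0.0484) ≈ 5.3079, MB₁ = 6.1, so M₁ = 5.3079 × 6.1 ≈ 32.3782 million.
After: m₂ = 1 / (0.14 + 0.0843) ≈ 4.4583, MB₂ = 6.1 − 1.397 = 4.703, so M₂ = 4.4583 × 4.703 ≈ 20.9674 million.
ΔM = M₂ − M₁ = 20.9674 − 32.3782 = -11.4108 million.

-11.41 million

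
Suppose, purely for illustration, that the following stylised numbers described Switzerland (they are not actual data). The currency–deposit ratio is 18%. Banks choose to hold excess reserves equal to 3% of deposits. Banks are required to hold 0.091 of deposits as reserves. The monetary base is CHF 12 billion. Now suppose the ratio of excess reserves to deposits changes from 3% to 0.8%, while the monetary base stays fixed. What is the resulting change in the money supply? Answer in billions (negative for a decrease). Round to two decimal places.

CHF 3.71 billion

Initially m₁ = (1 + 0.18) / (0.091 + 0.03 + 0.18) ≈ 3.92027, so M₁ = 3.92027 × 12 ≈ 47.0432 billion.
After the change m₂ = (1 + 0.18) / (0.091 + 0.008 + 0.18) ≈ 4.22939, so M₂ = 4.22939 × 12 ≈ 50.7527 billion.
ΔM = M₂ − M₁ = 50.7527 − 47.0432 = 3.7095 billion.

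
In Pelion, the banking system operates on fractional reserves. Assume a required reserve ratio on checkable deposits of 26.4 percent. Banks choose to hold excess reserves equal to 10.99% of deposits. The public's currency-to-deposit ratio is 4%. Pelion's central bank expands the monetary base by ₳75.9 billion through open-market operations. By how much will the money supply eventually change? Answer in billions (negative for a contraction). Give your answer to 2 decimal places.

The money multiplier is m = (1 + c) / (rr + e + c) = (1 + 0.04) / (0.264 + 0.1099 + 0.04) ≈ 2.51268.
The purchase adds 75.9 billion of base, so ΔM = m × ΔMB = 2.51268 × (+75.9) ≈ 190.7124 billion.

₳190.71 billion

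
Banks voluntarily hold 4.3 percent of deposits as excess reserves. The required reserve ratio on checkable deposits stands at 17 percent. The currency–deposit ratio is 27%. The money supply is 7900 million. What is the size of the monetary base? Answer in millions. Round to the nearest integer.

3004 million

The money multiplier is m = (1 + c) / (rr + e + c) = (1 + 0.27) / (0.17 + 0.043 + 0.27) ≈ 2.62940.
MB = M / m = 7900 / 2.62940 ≈ 3004.4877 million.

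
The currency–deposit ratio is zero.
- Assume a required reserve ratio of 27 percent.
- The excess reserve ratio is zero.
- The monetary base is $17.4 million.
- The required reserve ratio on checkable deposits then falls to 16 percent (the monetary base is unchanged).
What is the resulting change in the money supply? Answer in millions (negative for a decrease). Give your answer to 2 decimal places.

$44.31 million

Initially m₁ = 1 / (0.27) ≈ 3.70370, so M₁ = 3.70370 × 17.4 ≈ 64.4444 million.
After the change m₂ = 1 / (0.16) = 6.25, so M₂ = 6.25 × 17.4 = 108.75 million.
ΔM = M₂ − M₁ = 108.75 − 64.4444 = 44.3056 million.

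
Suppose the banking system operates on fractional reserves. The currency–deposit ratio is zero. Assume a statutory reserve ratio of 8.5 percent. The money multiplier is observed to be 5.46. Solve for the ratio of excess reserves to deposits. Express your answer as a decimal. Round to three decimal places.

0.098

Using m = 5.46. Since m = (1 + c)/(c + rr + e), the denominator satisfies c + rr + e = (1 + c)/m = (1 + 0) / 5.46 ≈ 0.183150.
With c = 0 and rr = 0.085, the ratio of excess reserves to deposits is 0.183150 − 0 − 0.085 = 0.09815.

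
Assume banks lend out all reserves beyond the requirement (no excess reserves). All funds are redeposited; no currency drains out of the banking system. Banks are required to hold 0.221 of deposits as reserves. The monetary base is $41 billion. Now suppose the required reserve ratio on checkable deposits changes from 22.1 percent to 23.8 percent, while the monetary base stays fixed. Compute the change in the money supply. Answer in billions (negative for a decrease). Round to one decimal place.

Initially m₁ = 1 / (0.221) ≈ 4.5249, so M₁ = 4.5249 × 41 = 185.5209 billion.
After the change m₂ = 1 / (0.238) ≈ 4.2017, so M₂ = 4.2017 × 41 = 172.2697 billion.
ΔM = M₂ − M₁ = 172.2697 − 185.5209 = -13.2512 billion.

-13.3 billion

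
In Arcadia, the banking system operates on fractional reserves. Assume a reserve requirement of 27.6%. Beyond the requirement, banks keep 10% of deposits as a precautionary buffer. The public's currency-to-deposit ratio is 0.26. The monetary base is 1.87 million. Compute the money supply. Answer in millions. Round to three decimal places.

The money multiplier is m = (1 + c) / (rr + e + c) = (1 + 0.26) / (0.276 + 0.1 + 0.26) ≈ 1.98113.
So M = m × MB = 1.98113 × 1.87 ≈ 3.7047 million.

3.705 million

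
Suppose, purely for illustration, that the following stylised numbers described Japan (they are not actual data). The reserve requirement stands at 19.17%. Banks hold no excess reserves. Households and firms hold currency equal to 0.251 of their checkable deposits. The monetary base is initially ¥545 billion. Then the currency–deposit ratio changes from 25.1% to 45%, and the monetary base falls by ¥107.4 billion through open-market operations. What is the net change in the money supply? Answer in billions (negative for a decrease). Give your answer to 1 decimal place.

Before: m₁ = (1 + 0.251) / (0.1917 + 0.251) ≈ 2.82584, MB₁ = 545, so M₁ = 2.82584 × 545 = 1540.0828 billion.
After: m₂ = (1 + 0.45) / (0.1917 + 0.45) ≈ 2.25962, MB₂ = 545 − 107.4 = 437.6, so M₂ = 2.25962 × 437.6 ≈ 988.8097 billion.
ΔM = M₂ − M₁ = 988.8097 − 1540.0828 = -551.2731 billion.

-551.3 billion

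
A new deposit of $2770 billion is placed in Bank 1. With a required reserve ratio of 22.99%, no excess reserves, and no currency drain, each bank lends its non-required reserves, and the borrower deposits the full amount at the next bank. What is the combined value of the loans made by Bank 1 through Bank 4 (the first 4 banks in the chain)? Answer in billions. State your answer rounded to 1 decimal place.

$6015.3 billion

Bank i lends (1 − rr)^i of the original deposit: Bank 1 lends 2770·0.7701 = 2133.1770, Bank 2 lends 2770·0.7701² ≈ 1642.7596, and so on.
Summing a geometric series: total = 2770·[0.7701·(1 − 0.7701^4) / (1 − 0.7701)] ≈ 6015.2710 billion.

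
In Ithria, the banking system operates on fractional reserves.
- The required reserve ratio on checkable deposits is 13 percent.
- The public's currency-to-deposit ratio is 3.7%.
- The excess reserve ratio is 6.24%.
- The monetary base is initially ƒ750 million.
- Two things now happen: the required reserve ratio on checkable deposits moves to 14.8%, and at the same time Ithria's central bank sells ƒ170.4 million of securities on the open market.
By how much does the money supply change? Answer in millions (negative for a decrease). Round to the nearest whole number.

Before: m₁ = (1 + 0.037) / (0.13 + 0.0624 + 0.037) ≈ 4.5205, MB₁ = 750, so M₁ = 4.5205 × 750 = 3390.375 million.
After: m₂ = (1 + 0.037) / (0.148 + 0.0624 + 0.037) ≈ 4.1916, MB₂ = 750 − 170.4 = 579.6, so M₂ = 4.1916 × 579.6 ≈ 2429.4514 million.
ΔM = M₂ − M₁ = 2429.4514 − 3390.375 = -960.9236 million.

-961 million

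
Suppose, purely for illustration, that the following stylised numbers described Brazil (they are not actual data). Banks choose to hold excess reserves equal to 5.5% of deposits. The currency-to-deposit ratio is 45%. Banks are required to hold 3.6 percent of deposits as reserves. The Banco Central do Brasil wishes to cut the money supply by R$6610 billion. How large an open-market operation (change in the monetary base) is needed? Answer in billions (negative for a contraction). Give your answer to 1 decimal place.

The money multiplier is m = (1 + c) / (rr + e + c) = (1 + 0.45) / (0.036 + 0.055 + 0.45) ≈ 2.680222.
ΔMB = ΔM / m = (−6610) / 2.680222 ≈ -2466.2136 billion.

-2466.2 billion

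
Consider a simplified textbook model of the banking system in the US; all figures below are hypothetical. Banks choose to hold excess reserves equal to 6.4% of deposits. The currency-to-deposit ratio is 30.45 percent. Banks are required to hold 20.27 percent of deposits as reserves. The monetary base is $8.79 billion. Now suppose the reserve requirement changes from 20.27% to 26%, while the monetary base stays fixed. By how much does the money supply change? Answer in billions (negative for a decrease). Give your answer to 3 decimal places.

-1.830 billion

Initially m₁ = (1 + 0.3045) / (0.2027 + 0.064 + 0.3045) ≈ 2.28379, so M₁ = 2.28379 × 8.79 ≈ 20.0745 billion.
After the change m₂ = (1 + 0.3045) / (0.26 + 0.064 + 0.3045) ≈ 2.07558, so M₂ = 2.07558 × 8.79 ≈ 18.2443 billion.
ΔM = M₂ − M₁ = 18.2443 − 20.0745 = -1.8302 billion.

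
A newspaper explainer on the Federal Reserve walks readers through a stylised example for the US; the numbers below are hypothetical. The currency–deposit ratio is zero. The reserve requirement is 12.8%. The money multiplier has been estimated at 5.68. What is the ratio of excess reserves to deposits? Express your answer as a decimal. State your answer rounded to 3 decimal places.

Using m = 5.68. Since m = (1 + c)/(c + rr + e), the denominator satisfies c + rr + e = (1 + c)/m = (1 + 0) / 5.68 ≈ 0.176056.
With c = 0 and rr = 0.128, the ratio of excess reserves to deposits is 0.176056 − 0 − 0.128 = 0.048056.

0.048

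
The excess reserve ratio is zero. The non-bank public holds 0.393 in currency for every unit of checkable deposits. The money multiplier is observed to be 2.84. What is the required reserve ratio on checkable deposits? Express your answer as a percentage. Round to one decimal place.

9.7%

Using m = 2.84. Since m = (1 + c)/(c + rr + e), the denominator satisfies c + rr + e = (1 + c)/m = (1 + 0.393) / 2.84 ≈ 0.490493.
With c = 0.393 and e = 0, the required reserve ratio on checkable deposits is 0.490493 − 0.393 − 0 = 0.097493.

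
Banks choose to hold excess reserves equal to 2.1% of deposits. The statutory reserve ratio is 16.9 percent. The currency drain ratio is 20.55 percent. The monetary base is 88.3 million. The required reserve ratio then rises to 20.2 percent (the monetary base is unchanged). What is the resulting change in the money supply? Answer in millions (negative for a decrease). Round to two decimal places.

-20.73 million

Initially m₁ = (1 + 0.2055) / (0.169 + 0.021 + 0.2055) ≈ 3.04804, so M₁ = 3.04804 × 88.3 ≈ 269.1419 million.
After the change m₂ = (1 + 0.2055) / (0.202 + 0.021 + 0.2055) ≈ 2.81330, so M₂ = 2.81330 × 88.3 ≈ 248.4144 million.
ΔM = M₂ − M₁ = 248.4144 − 269.1419 = -20.7275 million.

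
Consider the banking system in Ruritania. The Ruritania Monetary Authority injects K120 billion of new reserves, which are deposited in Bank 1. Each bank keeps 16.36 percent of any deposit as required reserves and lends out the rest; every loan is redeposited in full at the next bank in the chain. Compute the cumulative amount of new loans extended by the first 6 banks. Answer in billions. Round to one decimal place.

Bank i lends (1 − rr)^i of the original deposit: Bank 1 lends 120·0.8364 = 100.3680, Bank 2 lends 120·0.8364² ≈ 83.9478, and so on.
Summing a geometric series: total = 120·[0.8364·(1 − 0.8364^6) / (1 − 0.8364)] ≈ 403.4592 billion.

K403.5 billion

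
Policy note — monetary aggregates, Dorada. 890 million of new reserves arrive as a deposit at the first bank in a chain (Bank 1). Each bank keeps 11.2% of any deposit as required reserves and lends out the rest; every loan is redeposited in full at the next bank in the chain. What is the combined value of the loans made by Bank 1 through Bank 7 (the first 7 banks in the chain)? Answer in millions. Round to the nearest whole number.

Bank i lends (1 − rr)^i of the original deposit: Bank 1 lends 890·0.8880 = 790.3200, Bank 2 lends 890·0.8880² ≈ 701.8042, and so on.
Summing a geometric series: total = 890·[0.8880·(1 − 0.8880^7) / (1 − 0.8880)] ≈ 3984.0430 million.

3984 million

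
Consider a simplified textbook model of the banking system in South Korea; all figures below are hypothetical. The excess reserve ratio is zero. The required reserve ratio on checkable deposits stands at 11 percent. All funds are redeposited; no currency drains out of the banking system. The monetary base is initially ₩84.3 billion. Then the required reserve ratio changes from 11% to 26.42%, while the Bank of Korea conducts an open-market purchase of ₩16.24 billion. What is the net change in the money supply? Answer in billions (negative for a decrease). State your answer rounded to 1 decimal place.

Before: m₁ = 1 / (0.11) ≈ 9.09091, MB₁ = 84.3, so M₁ = 9.09091 × 84.3 ≈ 766.3637 billion.
After: m₂ = 1 / (0.2642) ≈ 3.78501, MB₂ = 84.3 + 16.24 = 100.54, so M₂ = 3.78501 × 100.54 ≈ 380.5449 billion.
ΔM = M₂ − M₁ = 380.5449 − 766.3637 = -385.8188 billion.

-385.8 billion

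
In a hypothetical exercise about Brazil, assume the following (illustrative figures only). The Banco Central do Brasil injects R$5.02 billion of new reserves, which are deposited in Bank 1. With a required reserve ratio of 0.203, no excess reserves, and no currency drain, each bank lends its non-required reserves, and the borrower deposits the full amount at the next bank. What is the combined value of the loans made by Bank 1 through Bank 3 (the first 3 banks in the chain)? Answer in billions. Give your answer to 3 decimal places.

Bank i lends (1 − rr)^i of the original deposit: Bank 1 lends 5.02·0.7970 ≈ 4.0009, Bank 2 lends 5.02·0.7970² ≈ 3.1887, and so on.
Summing a geometric series: total = 5.02·[0.7970·(1 − 0.7970^3) / (1 − 0.7970)] ≈ 9.7311 billion.

R$9.731 billion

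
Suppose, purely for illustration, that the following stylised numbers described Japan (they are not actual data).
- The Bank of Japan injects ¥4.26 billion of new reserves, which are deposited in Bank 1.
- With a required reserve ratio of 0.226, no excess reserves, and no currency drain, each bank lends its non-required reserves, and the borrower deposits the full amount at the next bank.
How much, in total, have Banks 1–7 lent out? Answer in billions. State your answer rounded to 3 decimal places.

Bank i lends (1 − rr)^i of the original deposit: Bank 1 lends 4.26·0.7740 ≈ 3.2972, Bank 2 lends 4.26·0.7740² ≈ 2.5521, and so on.
Summing a geometric series: total = 4.26·[0.7740·(1 − 0.7740^7) / (1 − 0.7740)] ≈ 12.1617 billion.

¥12.162 billion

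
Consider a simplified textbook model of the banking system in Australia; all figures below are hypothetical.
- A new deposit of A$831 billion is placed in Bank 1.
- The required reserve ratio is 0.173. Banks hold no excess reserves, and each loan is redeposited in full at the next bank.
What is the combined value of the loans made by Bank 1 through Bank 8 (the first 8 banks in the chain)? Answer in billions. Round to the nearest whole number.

Bank i lends (1 − rr)^i of the original deposit: Bank 1 lends 831·0.8270 = 687.2370, Bank 2 lends 831·0.8270² ≈ 568.3450, and so on.
Summing a geometric series: total = 831·[0.8270·(1 − 0.8270^8) / (1 − 0.8270)] ≈ 3103.2987 billion.

A$3103 billion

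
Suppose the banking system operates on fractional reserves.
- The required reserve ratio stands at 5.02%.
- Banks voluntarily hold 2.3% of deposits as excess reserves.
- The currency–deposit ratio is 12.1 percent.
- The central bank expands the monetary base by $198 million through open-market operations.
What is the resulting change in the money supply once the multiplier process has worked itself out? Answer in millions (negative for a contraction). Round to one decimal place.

The money multiplier is m = (1 + c) / (rr + e + c) = (1 + 0.121) / (0.0502 + 0.023 + 0.121) ≈ 5.77240.
The purchase adds 198 million of base, so ΔM = m × ΔMB = 5.77240 × (+198) = 1142.9352 million.

$1142.9 million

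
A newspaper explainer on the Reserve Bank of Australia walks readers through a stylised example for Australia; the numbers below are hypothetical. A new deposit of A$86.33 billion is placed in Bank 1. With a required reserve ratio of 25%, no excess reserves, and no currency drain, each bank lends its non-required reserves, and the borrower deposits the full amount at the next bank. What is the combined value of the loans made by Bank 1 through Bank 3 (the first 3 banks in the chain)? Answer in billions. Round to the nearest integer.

Bank i lends (1 − rr)^i of the original deposit: Bank 1 lends 86.33·0.7500 = 64.7475, Bank 2 lends 86.33·0.7500² ≈ 48.5606, and so on.
Summing a geometric series: total = 86.33·[0.7500·(1 − 0.7500^3) / (1 − 0.7500)] ≈ 149.7286 billion.

A$150 billion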